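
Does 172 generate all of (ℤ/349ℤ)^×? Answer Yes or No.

φ(349) = 349 − 1 = 348 = 2^2 · 3 · 29.
An element g generates (Z/349Z)^× iff g^(348/q) ≢ 1 (mod 349) for each prime q ∈ {2, 3, 29}.
172^174 ≡ 348 (mod 349)  [q = 2: ≢ 1 ✓]
172^116 ≡ 226 (mod 349)  [q = 3: ≢ 1 ✓]
172^12 ≡ 67 (mod 349)  [q = 29: ≢ 1 ✓]
Every test exponent gives a nontrivial residue, hence 172 generates the full group.

Yes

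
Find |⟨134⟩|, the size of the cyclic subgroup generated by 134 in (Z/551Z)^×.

28

Since 134 ∈ (Z/551Z)^×, its order divides φ(551) = φ(19·29) = (19−1)·(29−1) = 18·28 = 504 = 2^3 · 3^2 · 7.
Divisors of 504: 1, 2, 3, 4, 6, 7, 8, 9, 12, 14, 18, 21, 24, 28, 36, 42, 56, 63, 72, 84, 126, 168, 252, 504.
Check 134^d mod 551 for each divisor in increasing order:
134^1 ≡ 134 (mod 551)
134^2 ≡ 324 (mod 551)
134^3 ≡ 438 (mod 551)
134^4 ≡ 286 (mod 551)
134^6 ≡ 96 (mod 551)
134^7 ≡ 191 (mod 551)
134^8 ≡ 248 (mod 551)
134^9 ≡ 172 (mod 551)
134^12 ≡ 400 (mod 551)
134^14 ≡ 115 (mod 551)
134^18 ≡ 381 (mod 551)
134^21 ≡ 476 (mod 551)
134^24 ≡ 210 (mod 551)
134^28 ≡ 1 (mod 551) ✓
Hence ord(134) = 28.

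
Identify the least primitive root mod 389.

2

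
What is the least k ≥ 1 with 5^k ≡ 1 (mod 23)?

22

ord(5) | φ(23) = 23 − 1 = 22 = 2 · 11.
Divisors of 22: 1, 2, 11, 22.
Evaluate successive powers at the divisors of 22:
5^1 ≡ 5
5^2 ≡ 2
5^11 ≡ 22
5^22 ≡ 1
So ord_23(5) = 22.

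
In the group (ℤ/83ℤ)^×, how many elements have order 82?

φ(83) = 83 − 1 = 82 = 2 · 41.
In a cyclic group of order 82, there are φ(d) elements of order d for each divisor d of 82, and zero for non-divisors.
82 = 2 · 41 divides 82, and φ(82) = 40.

40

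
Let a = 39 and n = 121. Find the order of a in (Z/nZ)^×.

By Lagrange's theorem, ord_121(39) divides φ(121) = φ(11^2) = 11·(11−1) = 110 = 2 · 5 · 11.
Divisors of 110: 1, 2, 5, 10, 11, 22, 55, 110.
Evaluate successive powers at the divisors of 110:
39^1 ≡ 39 (mod 121)
39^2 ≡ 69 (mod 121)
39^5 ≡ 65 (mod 121)
39^10 ≡ 111 (mod 121)
39^11 ≡ 94 (mod 121)
39^22 ≡ 3 (mod 121)
39^55 ≡ 120 (mod 121)
39^110 ≡ 1 (mod 121) ✓
Hence ord(39) = 110.

110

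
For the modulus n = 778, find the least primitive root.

3

φ(778) = φ(2)·φ(389) = 1·388 = 388 = 2^2 · 97.
Test candidates g = 2, 3, … against the prime factors q ∈ {2, 97} of φ(778): g is a generator iff g^(388/q) ≢ 1 for every such q.
g = 2: gcd(2, 778) = 2 > 1, not a unit — skip.
g = 3: 3^194 ≡ 777; 3^4 ≡ 81 — none is 1, so 3 is a primitive root.
So 3 is the smallest generator of (Z/778Z)^×.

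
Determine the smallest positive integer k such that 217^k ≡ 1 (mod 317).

Since 217 ∈ (Z/317Z)^×, its order divides φ(317) = 317 − 1 = 316 = 2^2 · 79.
Divisors of 316: 1, 2, 4, 79, 158, 316.
Evaluate successive powers at the divisors of 316:
217^1 ≡ 217 (mod 317)
217^2 ≡ 173 (mod 317)
217^4 ≡ 131 (mod 317)
217^79 ≡ 316 (mod 317)
217^158 ≡ 1 (mod 317) ✓
Therefore the multiplicative order of 217 modulo 317 is 158.

158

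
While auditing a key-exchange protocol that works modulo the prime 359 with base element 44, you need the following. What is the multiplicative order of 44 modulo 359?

179

Since 44 ∈ (Z/359Z)^×, its order divides φ(359) = 359 − 1 = 358 = 2 · 179.
Divisors of 358: 1, 2, 179, 358.
Evaluate successive powers at the divisors of 358:
44^1 ≡ 44 (mod 359)
44^2 ≡ 141 (mod 359)
44^179 ≡ 1 (mod 359) ✓
Hence ord(44) = 179.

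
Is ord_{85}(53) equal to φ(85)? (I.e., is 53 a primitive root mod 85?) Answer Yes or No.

85 = 5 · 17 is a product of two distinct odd primes, so (Z/85Z)^× ≅ (Z/5Z)^× × (Z/17Z)^× is not cyclic.
No primitive root modulo 85 exists; in particular 53 is not one.

No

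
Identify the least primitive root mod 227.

φ(227) = 227 − 1 = 226 = 2 · 113.
g is a primitive root iff g^(226/q) ≢ 1 (mod 227) for each prime q ∈ {2, 113}.
g = 2: 2^113 ≡ 226; 2^2 ≡ 4 — none is 1, so 2 is a primitive root.
Hence the least primitive root of 227 is 2.

2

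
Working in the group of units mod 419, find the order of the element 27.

209

ord(27) | φ(419) = 419 − 1 = 418 = 2 · 11 · 19.
Divisors of 418: 1, 2, 11, 19, 22, 38, 209, 418.
Check 27^d mod 419 for each divisor in increasing order:
27^1 ≡ 27 (mod 419)
27^2 ≡ 310 (mod 419)
27^11 ≡ 60 (mod 419)
27^19 ≡ 59 (mod 419)
27^22 ≡ 248 (mod 419)
27^38 ≡ 129 (mod 419)
27^209 ≡ 1 (mod 419) ✓
So ord_419(27) = 209.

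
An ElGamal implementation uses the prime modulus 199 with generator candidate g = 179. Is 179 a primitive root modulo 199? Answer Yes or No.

φ(199) = 199 − 1 = 198 = 2 · 3^2 · 11.
Test 179^(198/q) mod 199 for each prime factor q of 198:
179^99 ≡ 198 (mod 199)  [q = 2: ≢ 1 ✓]
179^66 ≡ 92 (mod 199)  [q = 3: ≢ 1 ✓]
179^18 ≡ 114 (mod 199)  [q = 11: ≢ 1 ✓]
All checks pass, so 179 has order 198 and is a primitive root modulo 199.

Yes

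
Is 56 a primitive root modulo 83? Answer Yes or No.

φ(83) = 83 − 1 = 82 = 2 · 41.
56 is a primitive root mod 83 iff 56^(φ(83)/q) ≢ 1 for every prime q | φ(83), i.e. q ∈ {2, 41}.
56^41 ≡ 82 (mod 83)  [q = 2: ≢ 1 ✓]
56^2 ≡ 65 (mod 83)  [q = 41: ≢ 1 ✓]
Every test exponent gives a nontrivial residue, hence 56 generates the full group.

Yes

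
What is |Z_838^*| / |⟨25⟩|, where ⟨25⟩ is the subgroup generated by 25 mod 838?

The order of 25 must divide φ(838) = φ(2)·φ(419) = 1·418 = 418 = 2 · 11 · 19.
Divisors of 418: 1, 2, 11, 19, 22, 38, 209, 418.
Test each divisor d:
25^1 ≡ 25 (mod 838)
25^2 ≡ 625 (mod 838)
25^11 ≡ 343 (mod 838)
25^19 ≡ 13 (mod 838)
25^22 ≡ 329 (mod 838)
25^38 ≡ 169 (mod 838)
25^209 ≡ 1 (mod 838) ✓
So ord_838(25) = 209, hence |⟨25⟩| = 209.
Index = |(Z/838Z)^×| / |⟨25⟩| = 418 / 209 = 2.

2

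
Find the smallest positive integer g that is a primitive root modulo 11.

φ(11) = 11 − 1 = 10 = 2 · 5.
Test candidates g = 2, 3, … against the prime factors q ∈ {2, 5} of φ(11): g is a generator iff g^(10/q) ≢ 1 for every such q.
g = 2: 2^5 ≡ 10; 2^2 ≡ 4 — none is 1, so 2 is a primitive root.
So 2 is the smallest generator of (Z/11Z)^×.

2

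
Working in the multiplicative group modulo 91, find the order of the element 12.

Since 12 ∈ (Z/91Z)^×, its order divides φ(91) = φ(7·13) = (7−1)·(13−1) = 6·12 = 72 = 2^3 · 3^2.
Divisors of 72: 1, 2, 3, 4, 6, 8, 9, 12, 18, 24, 36, 72.
Test each divisor d:
12^1 ≡ 12 (mod 91)
12^2 ≡ 53 (mod 91)
12^3 ≡ 90 (mod 91)
12^4 ≡ 79 (mod 91)
12^6 ≡ 1 (mod 91) ✓
The smallest such exponent is 6, so the order of 12 is 6.

6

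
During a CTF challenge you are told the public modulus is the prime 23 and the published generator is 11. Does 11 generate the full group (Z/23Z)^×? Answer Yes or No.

φ(23) = 23 − 1 = 22 = 2 · 11.
11 is a primitive root mod 23 iff 11^(φ(23)/q) ≢ 1 for every prime q | φ(23), i.e. q ∈ {2, 11}.
11^11 ≡ 22 (mod 23)  [q = 2: ≢ 1 ✓]
11^2 ≡ 6 (mod 23)  [q = 11: ≢ 1 ✓]
Every test exponent gives a nontrivial residue, hence 11 generates the full group.

Yes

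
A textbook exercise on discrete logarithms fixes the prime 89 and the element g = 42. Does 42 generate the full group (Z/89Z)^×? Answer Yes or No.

No

φ(89) = 89 − 1 = 88 = 2^3 · 11.
42 is a primitive root mod 89 iff 42^(φ(89)/q) ≢ 1 for every prime q | φ(89), i.e. q ∈ {2, 11}.
42^44 ≡ 1 (mod 89)  [q = 2: ≡ 1 ✗]
42^8 ≡ 32 (mod 89)  [q = 11: ≢ 1 ✓]
42^44 ≡ 1 shows ord(42) | 44, strictly less than φ(89); not a primitive root.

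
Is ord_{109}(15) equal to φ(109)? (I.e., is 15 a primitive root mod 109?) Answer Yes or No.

No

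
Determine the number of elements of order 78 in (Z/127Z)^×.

0

φ(127) = 127 − 1 = 126 = 2 · 3^2 · 7.
(Z/127Z)^× is cyclic (|G| = 126); a cyclic group of order m has exactly φ(d) elements of each order d | m, and none otherwise.
78 does not divide 126, so no element of (Z/127Z)^× has order 78.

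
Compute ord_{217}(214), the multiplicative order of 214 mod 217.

15

The order of 214 must divide φ(217) = φ(7·31) = (7−1)·(31−1) = 6·30 = 180 = 2^2 · 3^2 · 5.
Divisors of 180: 1, 2, 3, 4, 5, 6, 9, 10, 12, 15, 18, 20, 30, 36, 45, 60, 90, 180.
Check 214^d mod 217 for each divisor in increasing order:
214^1 ≡ 214
214^2 ≡ 9
214^3 ≡ 190
214^4 ≡ 81
214^5 ≡ 191
214^6 ≡ 78
214^9 ≡ 64
214^10 ≡ 25
214^12 ≡ 8
214^15 ≡ 1
Hence ord(214) = 15.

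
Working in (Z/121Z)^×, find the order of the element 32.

Since 32 ∈ (Z/121Z)^×, its order divides φ(121) = φ(11^2) = 11·(11−1) = 110 = 2 · 5 · 11.
Divisors of 110: 1, 2, 5, 10, 11, 22, 55, 110.
Check 32^d mod 121 for each divisor in increasing order:
32^1 ≡ 32 (mod 121)
32^2 ≡ 56 (mod 121)
32^5 ≡ 43 (mod 121)
32^10 ≡ 34 (mod 121)
32^11 ≡ 120 (mod 121)
32^22 ≡ 1 (mod 121) ✓
Hence ord(32) = 22.

22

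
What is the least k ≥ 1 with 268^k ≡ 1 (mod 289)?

By Lagrange's theorem, ord_289(268) divides φ(289) = φ(17^2) = 17·(17−1) = 272 = 2^4 · 17.
Divisors of 272: 1, 2, 4, 8, 16, 17, 34, 68, 136, 272.
Compute 268^d (mod 289) for the divisors d until we hit 1:
268^1 ≡ 268
268^2 ≡ 152
268^4 ≡ 273
268^8 ≡ 256
268^16 ≡ 222
268^17 ≡ 251
268^34 ≡ 288
268^68 ≡ 1
Hence ord(268) = 68.

68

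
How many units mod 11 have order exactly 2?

1

φ(11) = 11 − 1 = 10 = 2 · 5.
Since (Z/11Z)^× is cyclic of order 10, the number of elements of order d is φ(d) when d | 10 and 0 otherwise.
2 | 10, and φ(2) = 2 − 1 = 1.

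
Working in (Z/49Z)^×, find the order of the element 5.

42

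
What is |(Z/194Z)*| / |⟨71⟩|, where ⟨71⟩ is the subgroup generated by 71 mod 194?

1

Since 71 ∈ (Z/194Z)^×, its order divides φ(194) = φ(2)·φ(97) = 1·96 = 96 = 2^5 · 3.
Divisors of 96: 1, 2, 3, 4, 6, 8, 12, 16, 24, 32, 48, 96.
Compute 71^d (mod 194) for the divisors d until we hit 1:
71^1 ≡ 71 (mod 194)
71^2 ≡ 191 (mod 194)
71^3 ≡ 175 (mod 194)
71^4 ≡ 9 (mod 194)
71^6 ≡ 167 (mod 194)
71^8 ≡ 81 (mod 194)
71^12 ≡ 147 (mod 194)
71^16 ≡ 159 (mod 194)
71^24 ≡ 75 (mod 194)
71^32 ≡ 61 (mod 194)
71^48 ≡ 193 (mod 194)
71^96 ≡ 1 (mod 194) ✓
Thus |⟨71⟩| = ord(71) = 96.
The index is φ(194) / ord(71) = 96 / 96 = 1.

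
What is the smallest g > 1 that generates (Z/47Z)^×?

5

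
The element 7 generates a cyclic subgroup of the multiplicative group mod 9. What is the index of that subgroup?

The order of 7 must divide φ(9) = φ(3^2) = 3·(3−1) = 6 = 2 · 3.
Divisors of 6: 1, 2, 3, 6.
Compute 7^d (mod 9) for the divisors d until we hit 1:
7^1 ≡ 7 (mod 9)
7^2 ≡ 4 (mod 9)
7^3 ≡ 1 (mod 9) ✓
Thus |⟨7⟩| = ord(7) = 3.
[(Z/9Z)^× : ⟨7⟩] = 6/3 = 2.

2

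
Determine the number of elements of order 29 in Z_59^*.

28

φ(59) = 59 − 1 = 58 = 2 · 29.
In a cyclic group of order 58, there are φ(d) elements of order d for each divisor d of 58, and zero for non-divisors.
29 | 58, and φ(29) = 29 − 1 = 28.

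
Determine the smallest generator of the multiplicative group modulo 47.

φ(47) = 47 − 1 = 46 = 2 · 23.
Test candidates g = 2, 3, … against the prime factors q ∈ {2, 23} of φ(47): g is a generator iff g^(46/q) ≢ 1 for every such q.
g = 2: 2^23 ≡ 1 — hits 1, so not a primitive root.
g = 3: 3^23 ≡ 1 — hits 1, so not a primitive root.
g = 4: 4^23 ≡ 1 — hits 1, so not a primitive root.
g = 5: 5^23 ≡ 46; 5^2 ≡ 25 — none is 1, so 5 is a primitive root.
Hence the least primitive root of 47 is 5.

5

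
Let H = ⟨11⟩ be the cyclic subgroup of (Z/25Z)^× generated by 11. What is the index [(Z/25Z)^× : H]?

4

By Lagrange's theorem, ord_25(11) divides φ(25) = φ(5^2) = 5·(5−1) = 20 = 2^2 · 5.
Divisors of 20: 1, 2, 4, 5, 10, 20.
Compute 11^d (mod 25) for the divisors d until we hit 1:
11^1 ≡ 11 (mod 25)
11^2 ≡ 21 (mod 25)
11^4 ≡ 16 (mod 25)
11^5 ≡ 1 (mod 25) ✓
Thus |⟨11⟩| = ord(11) = 5.
[(Z/25Z)^× : ⟨11⟩] = 20/5 = 4.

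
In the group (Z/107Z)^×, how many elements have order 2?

1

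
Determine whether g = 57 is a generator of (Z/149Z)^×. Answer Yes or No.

Yes

φ(149) = 149 − 1 = 148 = 2^2 · 37.
An element g generates (Z/149Z)^× iff g^(148/q) ≢ 1 (mod 149) for each prime q ∈ {2, 37}.
57^74 ≡ 148 (mod 149)  [q = 2: ≢ 1 ✓]
57^4 ≡ 96 (mod 149)  [q = 37: ≢ 1 ✓]
All checks pass, so 57 has order 148 and is a primitive root modulo 149.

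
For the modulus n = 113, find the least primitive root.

φ(113) = 113 − 1 = 112 = 2^4 · 7.
Test candidates g = 2, 3, … against the prime factors q ∈ {2, 7} of φ(113): g is a generator iff g^(112/q) ≢ 1 for every such q.
g = 2: 2^56 ≡ 1 — hits 1, so not a primitive root.
g = 3: 3^56 ≡ 112; 3^16 ≡ 49 — none is 1, so 3 is a primitive root.
The smallest primitive root modulo 113 is 3.

3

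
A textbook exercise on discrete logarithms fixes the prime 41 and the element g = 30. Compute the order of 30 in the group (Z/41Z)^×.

The order of 30 must divide φ(41) = 41 − 1 = 40 = 2^3 · 5.
Divisors of 40: 1, 2, 4, 5, 8, 10, 20, 40.
Evaluate successive powers at the divisors of 40:
30^1 ≡ 30 (mod 41)
30^2 ≡ 39 (mod 41)
30^4 ≡ 4 (mod 41)
30^5 ≡ 38 (mod 41)
30^8 ≡ 16 (mod 41)
30^10 ≡ 9 (mod 41)
30^20 ≡ 40 (mod 41)
30^40 ≡ 1 (mod 41) ✓
Hence ord(30) = 40.

40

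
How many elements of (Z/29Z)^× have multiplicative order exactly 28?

φ(29) = 29 − 1 = 28 = 2^2 · 7.
In a cyclic group of order 28, there are φ(d) elements of order d for each divisor d of 28, and zero for non-divisors.
28 = 2^2 · 7 divides 28, and φ(28) = 12.

12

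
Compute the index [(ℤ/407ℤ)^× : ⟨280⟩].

4

The order of 280 must divide φ(407) = φ(11·37) = (11−1)·(37−1) = 10·36 = 360 = 2^3 · 3^2 · 5.
Divisors of 360: 1, 2, 3, 4, 5, 6, 8, 9, 10, 12, 15, 18, 20, 24, 30, 36, 40, 45, 60, 72, 90, 120, 180, 360.
Compute 280^d (mod 407) for the divisors d until we hit 1:
280^1 ≡ 280 (mod 407)
280^2 ≡ 256 (mod 407)
280^3 ≡ 48 (mod 407)
280^4 ≡ 9 (mod 407)
280^5 ≡ 78 (mod 407)
280^6 ≡ 269 (mod 407)
280^8 ≡ 81 (mod 407)
280^9 ≡ 295 (mod 407)
280^10 ≡ 386 (mod 407)
280^12 ≡ 322 (mod 407)
280^15 ≡ 397 (mod 407)
280^18 ≡ 334 (mod 407)
280^20 ≡ 34 (mod 407)
280^24 ≡ 306 (mod 407)
280^30 ≡ 100 (mod 407)
280^36 ≡ 38 (mod 407)
280^40 ≡ 342 (mod 407)
280^45 ≡ 221 (mod 407)
280^60 ≡ 232 (mod 407)
280^72 ≡ 223 (mod 407)
280^90 ≡ 1 (mod 407) ✓
The order of 280 is 90, so the subgroup it generates has 90 elements.
The index is φ(407) / ord(280) = 360 / 90 = 4.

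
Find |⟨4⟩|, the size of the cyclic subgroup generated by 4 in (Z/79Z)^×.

39

ord(4) | φ(79) = 79 − 1 = 78 = 2 · 3 · 13.
Divisors of 78: 1, 2, 3, 6, 13, 26, 39, 78.
Evaluate successive powers at the divisors of 78:
4^1 ≡ 4
4^2 ≡ 16
4^3 ≡ 64
4^6 ≡ 67
4^13 ≡ 23
4^26 ≡ 55
4^39 ≡ 1
The smallest such exponent is 39, so the order of 4 is 39.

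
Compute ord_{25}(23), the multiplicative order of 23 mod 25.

20

The order of 23 must divide φ(25) = φ(5^2) = 5·(5−1) = 20 = 2^2 · 5.
Divisors of 20: 1, 2, 4, 5, 10, 20.
Test each divisor d:
23^1 ≡ 23 (mod 25)
23^2 ≡ 4 (mod 25)
23^4 ≡ 16 (mod 25)
23^5 ≡ 18 (mod 25)
23^10 ≡ 24 (mod 25)
23^20 ≡ 1 (mod 25) ✓
Hence ord(23) = 20.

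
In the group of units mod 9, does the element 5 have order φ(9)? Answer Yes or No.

Yes

φ(9) = φ(3^2) = 3·(3−1) = 6 = 2 · 3.
It suffices to check that the order of 5 is not a proper divisor of 6: compute 5^(6/q) for q ∈ {2, 3}.
5^3 ≡ 8 (mod 9)  [q = 2: ≢ 1 ✓]
5^2 ≡ 7 (mod 9)  [q = 3: ≢ 1 ✓]
None equal 1, so ord_9(5) = 6: 5 is a primitive root.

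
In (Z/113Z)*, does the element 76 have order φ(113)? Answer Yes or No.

Yes

φ(113) = 113 − 1 = 112 = 2^4 · 7.
It suffices to check that the order of 76 is not a proper divisor of 112: compute 76^(112/q) for q ∈ {2, 7}.
76^56 ≡ 112 (mod 113)  [q = 2: ≢ 1 ✓]
76^16 ≡ 106 (mod 113)  [q = 7: ≢ 1 ✓]
Every test exponent gives a nontrivial residue, hence 76 generates the full group.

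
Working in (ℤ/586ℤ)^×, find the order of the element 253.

Since 253 ∈ (Z/586Z)^×, its order divides φ(586) = φ(2)·φ(293) = 1·292 = 292 = 2^2 · 73.
Divisors of 292: 1, 2, 4, 73, 146, 292.
Check 253^d mod 586 for each divisor in increasing order:
253^1 ≡ 253
253^2 ≡ 135
253^4 ≡ 59
253^73 ≡ 585
253^146 ≡ 1
The smallest such exponent is 146, so the order of 253 is 146.

146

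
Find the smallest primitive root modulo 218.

11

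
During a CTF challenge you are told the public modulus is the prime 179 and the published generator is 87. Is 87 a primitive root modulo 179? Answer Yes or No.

φ(179) = 179 − 1 = 178 = 2 · 89.
It suffices to check that the order of 87 is not a proper divisor of 178: compute 87^(178/q) for q ∈ {2, 89}.
87^89 ≡ 1 (mod 179)  [q = 2: ≡ 1 ✗]
87^2 ≡ 51 (mod 179)  [q = 89: ≢ 1 ✓]
The check at q = 2 fails, so 87 generates a proper subgroup.

No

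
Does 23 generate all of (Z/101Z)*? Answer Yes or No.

φ(101) = 101 − 1 = 100 = 2^2 · 5^2.
23 is a primitive root mod 101 iff 23^(φ(101)/q) ≢ 1 for every prime q | φ(101), i.e. q ∈ {2, 5}.
23^50 ≡ 1 (mod 101)  [q = 2: ≡ 1 ✗]
23^20 ≡ 95 (mod 101)  [q = 5: ≢ 1 ✓]
Since 23^50 ≡ 1, the order of 23 divides 50 < 100, so 23 is not a primitive root.

No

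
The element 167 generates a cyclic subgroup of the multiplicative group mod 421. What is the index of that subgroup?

2

Since 167 ∈ (Z/421Z)^×, its order divides φ(421) = 421 − 1 = 420 = 2^2 · 3 · 5 · 7.
Divisors of 420: 1, 2, 3, 4, 5, 6, 7, 10, 12, 14, 15, 20, 21, 28, 30, 35, 42, 60, 70, 84, 105, 140, 210, 420.
Check 167^d mod 421 for each divisor in increasing order:
167^1 ≡ 167
167^2 ≡ 103
167^3 ≡ 361
167^4 ≡ 84
167^5 ≡ 135
167^6 ≡ 232
167^7 ≡ 12
167^10 ≡ 122
167^12 ≡ 357
167^14 ≡ 144
167^15 ≡ 51
167^20 ≡ 149
167^21 ≡ 44
167^28 ≡ 107
167^30 ≡ 75
167^35 ≡ 21
167^42 ≡ 252
167^60 ≡ 152
167^70 ≡ 20
167^84 ≡ 354
167^105 ≡ 420
167^140 ≡ 400
167^210 ≡ 1
So ord_421(167) = 210, hence |⟨167⟩| = 210.
The index is φ(421) / ord(167) = 420 / 210 = 2.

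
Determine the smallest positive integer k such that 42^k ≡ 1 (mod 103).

34

The order of 42 must divide φ(103) = 103 − 1 = 102 = 2 · 3 · 17.
Divisors of 102: 1, 2, 3, 6, 17, 34, 51, 102.
Evaluate successive powers at the divisors of 102:
42^1 ≡ 42
42^2 ≡ 13
42^3 ≡ 31
42^6 ≡ 34
42^17 ≡ 102
42^34 ≡ 1
So ord_103(42) = 34.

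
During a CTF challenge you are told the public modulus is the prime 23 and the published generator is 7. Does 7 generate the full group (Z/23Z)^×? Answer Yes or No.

Yes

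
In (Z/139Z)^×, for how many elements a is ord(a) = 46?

22

φ(139) = 139 − 1 = 138 = 2 · 3 · 23.
In a cyclic group of order 138, there are φ(d) elements of order d for each divisor d of 138, and zero for non-divisors.
46 = 2 · 23 divides 138, and φ(46) = 22.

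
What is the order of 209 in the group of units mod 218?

54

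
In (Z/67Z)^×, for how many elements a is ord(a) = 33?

φ(67) = 67 − 1 = 66 = 2 · 3 · 11.
Since (Z/67Z)^× is cyclic of order 66, the number of elements of order d is φ(d) when d | 66 and 0 otherwise.
33 = 3 · 11 divides 66, and φ(33) = 20.

20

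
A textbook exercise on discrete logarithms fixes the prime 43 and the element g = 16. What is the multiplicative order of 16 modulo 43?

The order of 16 must divide φ(43) = 43 − 1 = 42 = 2 · 3 · 7.
Divisors of 42: 1, 2, 3, 6, 7, 14, 21, 42.
Test each divisor d:
16^1 ≡ 16
16^2 ≡ 41
16^3 ≡ 11
16^6 ≡ 35
16^7 ≡ 1
So ord_43(16) = 7.

7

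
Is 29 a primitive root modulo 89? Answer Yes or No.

Yes

φ(89) = 89 − 1 = 88 = 2^3 · 11.
29 is a primitive root mod 89 iff 29^(φ(89)/q) ≢ 1 for every prime q | φ(89), i.e. q ∈ {2, 11}.
29^44 ≡ 88 (mod 89)  [q = 2: ≢ 1 ✓]
29^8 ≡ 4 (mod 89)  [q = 11: ≢ 1 ✓]
None equal 1, so ord_89(29) = 88: 29 is a primitive root.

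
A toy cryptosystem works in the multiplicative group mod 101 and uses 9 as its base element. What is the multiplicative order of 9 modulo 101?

50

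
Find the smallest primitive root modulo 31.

3

φ(31) = 31 − 1 = 30 = 2 · 3 · 5.
Test candidates g = 2, 3, … against the prime factors q ∈ {2, 3, 5} of φ(31): g is a generator iff g^(30/q) ≢ 1 for every such q.
g = 2: 2^15 ≡ 1 — hits 1, so not a primitive root.
g = 3: 3^15 ≡ 30; 3^10 ≡ 25; 3^6 ≡ 16 — none is 1, so 3 is a primitive root.
Hence the least primitive root of 31 is 3.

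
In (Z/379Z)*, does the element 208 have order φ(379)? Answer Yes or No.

Yes

φ(379) = 379 − 1 = 378 = 2 · 3^3 · 7.
An element g generates (Z/379Z)^× iff g^(378/q) ≢ 1 (mod 379) for each prime q ∈ {2, 3, 7}.
208^189 ≡ 378 (mod 379)  [q = 2: ≢ 1 ✓]
208^126 ≡ 51 (mod 379)  [q = 3: ≢ 1 ✓]
208^54 ≡ 86 (mod 379)  [q = 7: ≢ 1 ✓]
Every test exponent gives a nontrivial residue, hence 208 generates the full group.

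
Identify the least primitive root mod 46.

φ(46) = φ(2)·φ(23) = 1·22 = 22 = 2 · 11.
Test candidates g = 2, 3, … against the prime factors q ∈ {2, 11} of φ(46): g is a generator iff g^(22/q) ≢ 1 for every such q.
g = 2: gcd(2, 46) = 2 > 1, not a unit — skip.
g = 3: 3^11 ≡ 1 — hits 1, so not a primitive root.
g = 4: gcd(4, 46) = 2 > 1, not a unit — skip.
g = 5: 5^11 ≡ 45; 5^2 ≡ 25 — none is 1, so 5 is a primitive root.
So 5 is the smallest generator of (Z/46Z)^×.

5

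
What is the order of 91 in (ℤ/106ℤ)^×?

26

By Lagrange's theorem, ord_106(91) divides φ(106) = φ(2)·φ(53) = 1·52 = 52 = 2^2 · 13.
Divisors of 52: 1, 2, 4, 13, 26, 52.
Test each divisor d:
91^1 ≡ 91
91^2 ≡ 13
91^4 ≡ 63
91^13 ≡ 105
91^26 ≡ 1
So ord_106(91) = 26.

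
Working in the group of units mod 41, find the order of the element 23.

By Lagrange's theorem, ord_41(23) divides φ(41) = 41 − 1 = 40 = 2^3 · 5.
Divisors of 40: 1, 2, 4, 5, 8, 10, 20, 40.
Test each divisor d:
23^1 ≡ 23 (mod 41)
23^2 ≡ 37 (mod 41)
23^4 ≡ 16 (mod 41)
23^5 ≡ 40 (mod 41)
23^8 ≡ 10 (mod 41)
23^10 ≡ 1 (mod 41) ✓
Hence ord(23) = 10.

10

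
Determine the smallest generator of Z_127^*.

3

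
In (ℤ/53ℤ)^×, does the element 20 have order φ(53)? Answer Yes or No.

Yes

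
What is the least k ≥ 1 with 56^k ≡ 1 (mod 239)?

The order of 56 must divide φ(239) = 239 − 1 = 238 = 2 · 7 · 17.
Divisors of 238: 1, 2, 7, 14, 17, 34, 119, 238.
Compute 56^d (mod 239) for the divisors d until we hit 1:
56^1 ≡ 56
56^2 ≡ 29
56^7 ≡ 138
56^14 ≡ 163
56^17 ≡ 139
56^34 ≡ 201
56^119 ≡ 238
56^238 ≡ 1
Hence ord(56) = 238.

238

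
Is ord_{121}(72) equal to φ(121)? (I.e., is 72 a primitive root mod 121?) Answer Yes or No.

Yes

φ(121) = φ(11^2) = 11·(11−1) = 110 = 2 · 5 · 11.
An element g generates (Z/121Z)^× iff g^(110/q) ≢ 1 (mod 121) for each prime q ∈ {2, 5, 11}.
72^55 ≡ 120 (mod 121)  [q = 2: ≢ 1 ✓]
72^22 ≡ 3 (mod 121)  [q = 5: ≢ 1 ✓]
72^10 ≡ 45 (mod 121)  [q = 11: ≢ 1 ✓]
Every test exponent gives a nontrivial residue, hence 72 generates the full group.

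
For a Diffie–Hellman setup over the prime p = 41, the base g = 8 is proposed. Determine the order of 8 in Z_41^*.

20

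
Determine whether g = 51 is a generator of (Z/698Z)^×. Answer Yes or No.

No

φ(698) = φ(2)·φ(349) = 1·348 = 348 = 2^2 · 3 · 29.
It suffices to check that the order of 51 is not a proper divisor of 348: compute 51^(348/q) for q ∈ {2, 3, 29}.
51^174 ≡ 1 (mod 698)  [q = 2: ≡ 1 ✗]
51^116 ≡ 471 (mod 698)  [q = 3: ≢ 1 ✓]
51^12 ≡ 67 (mod 698)  [q = 29: ≢ 1 ✓]
51^174 ≡ 1 shows ord(51) | 174, strictly less than φ(698); not a primitive root.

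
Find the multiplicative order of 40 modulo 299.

By Lagrange's theorem, ord_299(40) divides φ(299) = φ(13·23) = (13−1)·(23−1) = 12·22 = 264 = 2^3 · 3 · 11.
Divisors of 264: 1, 2, 3, 4, 6, 8, 11, 12, 22, 24, 33, 44, 66, 88, 132, 264.
Evaluate successive powers at the divisors of 264:
40^1 ≡ 40 (mod 299)
40^2 ≡ 105 (mod 299)
40^3 ≡ 14 (mod 299)
40^4 ≡ 261 (mod 299)
40^6 ≡ 196 (mod 299)
40^8 ≡ 248 (mod 299)
40^11 ≡ 183 (mod 299)
40^12 ≡ 144 (mod 299)
40^22 ≡ 1 (mod 299) ✓
The smallest such exponent is 22, so the order of 40 is 22.

22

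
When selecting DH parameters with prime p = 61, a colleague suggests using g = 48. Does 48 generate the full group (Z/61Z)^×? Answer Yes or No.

No

φ(61) = 61 − 1 = 60 = 2^2 · 3 · 5.
Test 48^(60/q) mod 61 for each prime factor q of 60:
48^30 ≡ 1 (mod 61)  [q = 2: ≡ 1 ✗]
48^20 ≡ 47 (mod 61)  [q = 3: ≢ 1 ✓]
48^12 ≡ 1 (mod 61)  [q = 5: ≡ 1 ✗]
The check at q = 2 fails, so 48 generates a proper subgroup.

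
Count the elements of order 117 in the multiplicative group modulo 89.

φ(89) = 89 − 1 = 88 = 2^3 · 11.
Since (Z/89Z)^× is cyclic of order 88, the number of elements of order d is φ(d) when d | 88 and 0 otherwise.
117 does not divide 88, so no element of (Z/89Z)^× has order 117.

0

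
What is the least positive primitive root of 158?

φ(158) = φ(2)·φ(79) = 1·78 = 78 = 2 · 3 · 13.
g is a primitive root iff g^(78/q) ≢ 1 (mod 158) for each prime q ∈ {2, 3, 13}.
g = 2: gcd(2, 158) = 2 > 1, not a unit — skip.
g = 3: 3^39 ≡ 157; 3^26 ≡ 23; 3^6 ≡ 97 — none is 1, so 3 is a primitive root.
So 3 is the smallest generator of (Z/158Z)^×.

3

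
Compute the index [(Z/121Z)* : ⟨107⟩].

The order of 107 must divide φ(121) = φ(11^2) = 11·(11−1) = 110 = 2 · 5 · 11.
Divisors of 110: 1, 2, 5, 10, 11, 22, 55, 110.
Test each divisor d:
107^1 ≡ 107 (mod 121)
107^2 ≡ 75 (mod 121)
107^5 ≡ 21 (mod 121)
107^10 ≡ 78 (mod 121)
107^11 ≡ 118 (mod 121)
107^22 ≡ 9 (mod 121)
107^55 ≡ 120 (mod 121)
107^110 ≡ 1 (mod 121) ✓
So ord_121(107) = 110, hence |⟨107⟩| = 110.
Index = |(Z/121Z)^×| / |⟨107⟩| = 110 / 110 = 1.

1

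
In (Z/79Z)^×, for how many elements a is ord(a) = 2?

1

φ(79) = 79 − 1 = 78 = 2 · 3 · 13.
Since (Z/79Z)^× is cyclic of order 78, the number of elements of order d is φ(d) when d | 78 and 0 otherwise.
2 | 78, and φ(2) = 2 − 1 = 1.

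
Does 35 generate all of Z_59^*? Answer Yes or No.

No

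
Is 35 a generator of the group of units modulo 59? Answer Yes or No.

No

φ(59) = 59 − 1 = 58 = 2 · 29.
An element g generates (Z/59Z)^× iff g^(58/q) ≢ 1 (mod 59) for each prime q ∈ {2, 29}.
35^29 ≡ 1 (mod 59)  [q = 2: ≡ 1 ✗]
35^2 ≡ 45 (mod 59)  [q = 29: ≢ 1 ✓]
35^29 ≡ 1 shows ord(35) | 29, strictly less than φ(59); not a primitive root.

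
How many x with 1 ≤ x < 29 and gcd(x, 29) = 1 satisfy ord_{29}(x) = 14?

6

φ(29) = 29 − 1 = 28 = 2^2 · 7.
In a cyclic group of order 28, there are φ(d) elements of order d for each divisor d of 28, and zero for non-divisors.
14 = 2 · 7 divides 28, and φ(14) = 6.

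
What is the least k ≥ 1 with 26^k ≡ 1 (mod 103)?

51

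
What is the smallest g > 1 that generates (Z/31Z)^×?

3

φ(31) = 31 − 1 = 30 = 2 · 3 · 5.
Test candidates g = 2, 3, … against the prime factors q ∈ {2, 3, 5} of φ(31): g is a generator iff g^(30/q) ≢ 1 for every such q.
g = 2: 2^15 ≡ 1 — hits 1, so not a primitive root.
g = 3: 3^15 ≡ 30; 3^10 ≡ 25; 3^6 ≡ 16 — none is 1, so 3 is a primitive root.
So 3 is the smallest generator of (Z/31Z)^×.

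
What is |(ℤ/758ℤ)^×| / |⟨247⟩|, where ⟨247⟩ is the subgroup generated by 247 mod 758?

1

ord(247) | φ(758) = φ(2)·φ(379) = 1·378 = 378 = 2 · 3^3 · 7.
Divisors of 378: 1, 2, 3, 6, 7, 9, 14, 18, 21, 27, 42, 54, 63, 126, 189, 378.
Check 247^d mod 758 for each divisor in increasing order:
247^1 ≡ 247 (mod 758)
247^2 ≡ 369 (mod 758)
247^3 ≡ 183 (mod 758)
247^6 ≡ 137 (mod 758)
247^7 ≡ 487 (mod 758)
247^9 ≡ 57 (mod 758)
247^14 ≡ 673 (mod 758)
247^18 ≡ 217 (mod 758)
247^21 ≡ 295 (mod 758)
247^27 ≡ 241 (mod 758)
247^42 ≡ 613 (mod 758)
247^54 ≡ 473 (mod 758)
247^63 ≡ 431 (mod 758)
247^126 ≡ 51 (mod 758)
247^189 ≡ 757 (mod 758)
247^378 ≡ 1 (mod 758) ✓
Thus |⟨247⟩| = ord(247) = 378.
[(Z/758Z)^× : ⟨247⟩] = 378/378 = 1.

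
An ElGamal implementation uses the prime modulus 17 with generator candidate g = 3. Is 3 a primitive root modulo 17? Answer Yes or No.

φ(17) = 17 − 1 = 16 = 2^4.
It suffices to check that the order of 3 is not a proper divisor of 16: compute 3^(16/q) for q ∈ {2}.
3^8 ≡ 16 (mod 17)  [q = 2: ≢ 1 ✓]
Every test exponent gives a nontrivial residue, hence 3 generates the full group.

Yes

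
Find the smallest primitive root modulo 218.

11

φ(218) = φ(2)·φ(109) = 1·108 = 108 = 2^2 · 3^3.
g is a primitive root iff g^(108/q) ≢ 1 (mod 218) for each prime q ∈ {2, 3}.
g = 2: gcd(2, 218) = 2 > 1, not a unit — skip.
g = 3: 3^54 ≡ 1 — hits 1, so not a primitive root.
g = 4: gcd(4, 218) = 2 > 1, not a unit — skip.
g = 5: 5^54 ≡ 1 — hits 1, so not a primitive root.
g = 6: gcd(6, 218) = 2 > 1, not a unit — skip.
g = 7: 7^54 ≡ 1 — hits 1, so not a primitive root.
g = 8: gcd(8, 218) = 2 > 1, not a unit — skip.
g = 9: 9^54 ≡ 1 — hits 1, so not a primitive root.
g = 10: gcd(10, 218) = 2 > 1, not a unit — skip.
g = 11: 11^54 ≡ 217; 11^36 ≡ 45 — none is 1, so 11 is a primitive root.
The smallest primitive root modulo 218 is 11.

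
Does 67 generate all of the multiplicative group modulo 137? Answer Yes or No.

Yes

φ(137) = 137 − 1 = 136 = 2^3 · 17.
67 is a primitive root mod 137 iff 67^(φ(137)/q) ≢ 1 for every prime q | φ(137), i.e. q ∈ {2, 17}.
67^68 ≡ 136 (mod 137)  [q = 2: ≢ 1 ✓]
67^8 ≡ 115 (mod 137)  [q = 17: ≢ 1 ✓]
None equal 1, so ord_137(67) = 136: 67 is a primitive root.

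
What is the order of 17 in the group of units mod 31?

30

Since 17 ∈ (Z/31Z)^×, its order divides φ(31) = 31 − 1 = 30 = 2 · 3 · 5.
Divisors of 30: 1, 2, 3, 5, 6, 10, 15, 30.
Compute 17^d (mod 31) for the divisors d until we hit 1:
17^1 ≡ 17
17^2 ≡ 10
17^3 ≡ 15
17^5 ≡ 26
17^6 ≡ 8
17^10 ≡ 25
17^15 ≡ 30
17^30 ≡ 1
Hence ord(17) = 30.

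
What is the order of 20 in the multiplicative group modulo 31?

15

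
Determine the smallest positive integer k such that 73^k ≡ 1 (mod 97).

24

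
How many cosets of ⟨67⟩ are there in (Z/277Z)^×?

By Lagrange's theorem, ord_277(67) divides φ(277) = 277 − 1 = 276 = 2^2 · 3 · 23.
Divisors of 276: 1, 2, 3, 4, 6, 12, 23, 46, 69, 92, 138, 276.
Check 67^d mod 277 for each divisor in increasing order:
67^1 ≡ 67
67^2 ≡ 57
67^3 ≡ 218
67^4 ≡ 202
67^6 ≡ 157
67^12 ≡ 273
67^23 ≡ 116
67^46 ≡ 160
67^69 ≡ 1
Thus |⟨67⟩| = ord(67) = 69.
[(Z/277Z)^× : ⟨67⟩] = 276/69 = 4.

4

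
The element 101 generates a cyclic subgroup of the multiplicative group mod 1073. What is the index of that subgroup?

12

By Lagrange's theorem, ord_1073(101) divides φ(1073) = φ(29·37) = (29−1)·(37−1) = 28·36 = 1008 = 2^4 · 3^2 · 7.
Divisors of 1008: 1, 2, 3, 4, 6, 7, 8, 9, 12, 14, 16, 18, 21, 24, 28, 36, 42, 48, 56, 63, 72, 84, 112, 126, 144, 168, 252, 336, 504, 1008.
Check 101^d mod 1073 for each divisor in increasing order:
101^1 ≡ 101 (mod 1073)
101^2 ≡ 544 (mod 1073)
101^3 ≡ 221 (mod 1073)
101^4 ≡ 861 (mod 1073)
101^6 ≡ 556 (mod 1073)
101^7 ≡ 360 (mod 1073)
101^8 ≡ 951 (mod 1073)
101^9 ≡ 554 (mod 1073)
101^12 ≡ 112 (mod 1073)
101^14 ≡ 840 (mod 1073)
101^16 ≡ 935 (mod 1073)
101^18 ≡ 38 (mod 1073)
101^21 ≡ 887 (mod 1073)
101^24 ≡ 741 (mod 1073)
101^28 ≡ 639 (mod 1073)
101^36 ≡ 371 (mod 1073)
101^42 ≡ 260 (mod 1073)
101^48 ≡ 778 (mod 1073)
101^56 ≡ 581 (mod 1073)
101^63 ≡ 998 (mod 1073)
101^72 ≡ 297 (mod 1073)
101^84 ≡ 1 (mod 1073) ✓
Thus |⟨101⟩| = ord(101) = 84.
[(Z/1073Z)^× : ⟨101⟩] = 1008/84 = 12.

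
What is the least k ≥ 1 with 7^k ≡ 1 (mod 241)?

240

Since 7 ∈ (Z/241Z)^×, its order divides φ(241) = 241 − 1 = 240 = 2^4 · 3 · 5.
Divisors of 240: 1, 2, 3, 4, 5, 6, 8, 10, 12, 15, 16, 20, 24, 30, 40, 48, 60, 80, 120, 240.
Test each divisor d:
7^1 ≡ 7
7^2 ≡ 49
7^3 ≡ 102
7^4 ≡ 232
7^5 ≡ 178
7^6 ≡ 41
7^8 ≡ 81
7^10 ≡ 113
7^12 ≡ 235
7^15 ≡ 111
7^16 ≡ 54
7^20 ≡ 237
7^24 ≡ 36
7^30 ≡ 30
7^40 ≡ 16
7^48 ≡ 91
7^60 ≡ 177
7^80 ≡ 15
7^120 ≡ 240
7^240 ≡ 1
So ord_241(7) = 240.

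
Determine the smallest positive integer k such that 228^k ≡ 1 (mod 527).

The order of 228 must divide φ(527) = φ(17·31) = (17−1)·(31−1) = 16·30 = 480 = 2^5 · 3 · 5.
Divisors of 480: 1, 2, 3, 4, 5, 6, 8, 10, 12, 15, 16, 20, 24, 30, 32, 40, 48, 60, 80, 96, 120, 160, 240, 480.
Test each divisor d:
228^1 ≡ 228
228^2 ≡ 338
228^3 ≡ 122
228^4 ≡ 412
228^5 ≡ 130
228^6 ≡ 128
228^8 ≡ 50
228^10 ≡ 36
228^12 ≡ 47
228^15 ≡ 464
228^16 ≡ 392
228^20 ≡ 242
228^24 ≡ 101
228^30 ≡ 280
228^32 ≡ 307
228^40 ≡ 67
228^48 ≡ 188
228^60 ≡ 404
228^80 ≡ 273
228^96 ≡ 35
228^120 ≡ 373
228^160 ≡ 222
228^240 ≡ 1
The smallest such exponent is 240, so the order of 228 is 240.

240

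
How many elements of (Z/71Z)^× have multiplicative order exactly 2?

1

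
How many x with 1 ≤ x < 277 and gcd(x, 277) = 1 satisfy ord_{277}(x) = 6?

2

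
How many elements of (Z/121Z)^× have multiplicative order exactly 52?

0

φ(121) = φ(11^2) = 11·(11−1) = 110 = 2 · 5 · 11.
(Z/121Z)^× is cyclic (|G| = 110); a cyclic group of order m has exactly φ(d) elements of each order d | m, and none otherwise.
Since 52 ∤ 110, the count is 0.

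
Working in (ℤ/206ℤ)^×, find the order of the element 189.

Since 189 ∈ (Z/206Z)^×, its order divides φ(206) = φ(2)·φ(103) = 1·102 = 102 = 2 · 3 · 17.
Divisors of 102: 1, 2, 3, 6, 17, 34, 51, 102.
Check 189^d mod 206 for each divisor in increasing order:
189^1 ≡ 189 (mod 206)
189^2 ≡ 83 (mod 206)
189^3 ≡ 31 (mod 206)
189^6 ≡ 137 (mod 206)
189^17 ≡ 57 (mod 206)
189^34 ≡ 159 (mod 206)
189^51 ≡ 205 (mod 206)
189^102 ≡ 1 (mod 206) ✓
Hence ord(189) = 102.

102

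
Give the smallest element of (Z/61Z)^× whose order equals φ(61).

φ(61) = 61 − 1 = 60 = 2^2 · 3 · 5.
Test candidates g = 2, 3, … against the prime factors q ∈ {2, 3, 5} of φ(61): g is a generator iff g^(60/q) ≢ 1 for every such q.
g = 2: 2^30 ≡ 60; 2^20 ≡ 47; 2^12 ≡ 9 — none is 1, so 2 is a primitive root.
The smallest primitive root modulo 61 is 2.

2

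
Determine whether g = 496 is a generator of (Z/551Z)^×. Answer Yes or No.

No

551 = 19 · 29 is a product of two distinct odd primes, so (Z/551Z)^× ≅ (Z/19Z)^× × (Z/29Z)^× is not cyclic.
No primitive root modulo 551 exists; in particular 496 is not one.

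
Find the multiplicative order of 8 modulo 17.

ord(8) | φ(17) = 17 − 1 = 16 = 2^4.
Divisors of 16: 1, 2, 4, 8, 16.
Test each divisor d:
8^1 ≡ 8 (mod 17)
8^2 ≡ 13 (mod 17)
8^4 ≡ 16 (mod 17)
8^8 ≡ 1 (mod 17) ✓
Hence ord(8) = 8.

8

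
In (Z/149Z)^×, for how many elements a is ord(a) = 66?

φ(149) = 149 − 1 = 148 = 2^2 · 37.
(Z/149Z)^× is cyclic (|G| = 148); a cyclic group of order m has exactly φ(d) elements of each order d | m, and none otherwise.
Here 148 is not a multiple of 66, so there are no elements of order 66.

0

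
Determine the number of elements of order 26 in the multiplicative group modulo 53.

φ(53) = 53 − 1 = 52 = 2^2 · 13.
Since (Z/53Z)^× is cyclic of order 52, the number of elements of order d is φ(d) when d | 52 and 0 otherwise.
26 = 2 · 13 divides 52, and φ(26) = 12.

12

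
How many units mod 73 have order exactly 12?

4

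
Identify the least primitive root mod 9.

2

φ(9) = φ(3^2) = 3·(3−1) = 6 = 2 · 3.
Test candidates g = 2, 3, … against the prime factors q ∈ {2, 3} of φ(9): g is a generator iff g^(6/q) ≢ 1 for every such q.
g = 2: 2^3 ≡ 8; 2^2 ≡ 4 — none is 1, so 2 is a primitive root.
So 2 is the smallest generator of (Z/9Z)^×.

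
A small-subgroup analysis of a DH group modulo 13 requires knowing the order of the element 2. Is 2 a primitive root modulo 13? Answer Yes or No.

φ(13) = 13 − 1 = 12 = 2^2 · 3.
Test 2^(12/q) mod 13 for each prime factor q of 12:
2^6 ≡ 12 (mod 13)  [q = 2: ≢ 1 ✓]
2^4 ≡ 3 (mod 13)  [q = 3: ≢ 1 ✓]
Every test exponent gives a nontrivial residue, hence 2 generates the full group.

Yes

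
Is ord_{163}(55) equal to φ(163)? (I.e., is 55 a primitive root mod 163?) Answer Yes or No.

φ(163) = 163 − 1 = 162 = 2 · 3^4.
It suffices to check that the order of 55 is not a proper divisor of 162: compute 55^(162/q) for q ∈ {2, 3}.
55^81 ≡ 1 (mod 163)  [q = 2: ≡ 1 ✗]
55^54 ≡ 58 (mod 163)  [q = 3: ≢ 1 ✓]
Since 55^81 ≡ 1, the order of 55 divides 81 < 162, so 55 is not a primitive root.

No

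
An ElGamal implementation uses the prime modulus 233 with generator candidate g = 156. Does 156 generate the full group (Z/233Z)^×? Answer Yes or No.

Yes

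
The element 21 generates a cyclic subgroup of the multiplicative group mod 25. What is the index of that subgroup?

4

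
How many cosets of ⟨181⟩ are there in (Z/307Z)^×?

2

By Lagrange's theorem, ord_307(181) divides φ(307) = 307 − 1 = 306 = 2 · 3^2 · 17.
Divisors of 306: 1, 2, 3, 6, 9, 17, 18, 34, 51, 102, 153, 306.
Test each divisor d:
181^1 ≡ 181
181^2 ≡ 219
181^3 ≡ 36
181^6 ≡ 68
181^9 ≡ 299
181^17 ≡ 287
181^18 ≡ 64
181^34 ≡ 93
181^51 ≡ 289
181^102 ≡ 17
181^153 ≡ 1
So ord_307(181) = 153, hence |⟨181⟩| = 153.
Index = |(Z/307Z)^×| / |⟨181⟩| = 306 / 153 = 2.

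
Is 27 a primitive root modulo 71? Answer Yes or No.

No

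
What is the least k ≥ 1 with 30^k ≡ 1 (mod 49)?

3

Since 30 ∈ (Z/49Z)^×, its order divides φ(49) = φ(7^2) = 7·(7−1) = 42 = 2 · 3 · 7.
Divisors of 42: 1, 2, 3, 6, 7, 14, 21, 42.
Check 30^d mod 49 for each divisor in increasing order:
30^1 ≡ 30 (mod 49)
30^2 ≡ 18 (mod 49)
30^3 ≡ 1 (mod 49) ✓
Hence ord(30) = 3.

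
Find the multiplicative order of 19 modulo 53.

52

The order of 19 must divide φ(53) = 53 − 1 = 52 = 2^2 · 13.
Divisors of 52: 1, 2, 4, 13, 26, 52.
Check 19^d mod 53 for each divisor in increasing order:
19^1 ≡ 19 (mod 53)
19^2 ≡ 43 (mod 53)
19^4 ≡ 47 (mod 53)
19^13 ≡ 30 (mod 53)
19^26 ≡ 52 (mod 53)
19^52 ≡ 1 (mod 53) ✓
Therefore the multiplicative order of 19 modulo 53 is 52.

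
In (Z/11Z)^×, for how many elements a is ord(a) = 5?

φ(11) = 11 − 1 = 10 = 2 · 5.
In a cyclic group of order 10, there are φ(d) elements of order d for each divisor d of 10, and zero for non-divisors.
5 | 10, and φ(5) = 5 − 1 = 4.

4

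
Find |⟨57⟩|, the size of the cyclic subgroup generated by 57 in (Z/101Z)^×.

ord(57) | φ(101) = 101 − 1 = 100 = 2^2 · 5^2.
Divisors of 100: 1, 2, 4, 5, 10, 20, 25, 50, 100.
Compute 57^d (mod 101) for the divisors d until we hit 1:
57^1 ≡ 57
57^2 ≡ 17
57^4 ≡ 87
57^5 ≡ 10
57^10 ≡ 100
57^20 ≡ 1
Therefore the multiplicative order of 57 modulo 101 is 20.

20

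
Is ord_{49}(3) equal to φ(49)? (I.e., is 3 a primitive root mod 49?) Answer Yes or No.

Yes

φ(49) = φ(7^2) = 7·(7−1) = 42 = 2 · 3 · 7.
Test 3^(42/q) mod 49 for each prime factor q of 42:
3^21 ≡ 48 (mod 49)  [q = 2: ≢ 1 ✓]
3^14 ≡ 30 (mod 49)  [q = 3: ≢ 1 ✓]
3^6 ≡ 43 (mod 49)  [q = 7: ≢ 1 ✓]
None equal 1, so ord_49(3) = 42: 3 is a primitive root.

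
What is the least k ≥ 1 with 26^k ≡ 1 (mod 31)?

6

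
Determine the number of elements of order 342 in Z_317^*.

0

φ(317) = 317 − 1 = 316 = 2^2 · 79.
Since (Z/317Z)^× is cyclic of order 316, the number of elements of order d is φ(d) when d | 316 and 0 otherwise.
Since 342 ∤ 316, the count is 0.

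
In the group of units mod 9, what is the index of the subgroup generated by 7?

By Lagrange's theorem, ord_9(7) divides φ(9) = φ(3^2) = 3·(3−1) = 6 = 2 · 3.
Divisors of 6: 1, 2, 3, 6.
Compute 7^d (mod 9) for the divisors d until we hit 1:
7^1 ≡ 7 (mod 9)
7^2 ≡ 4 (mod 9)
7^3 ≡ 1 (mod 9) ✓
So ord_9(7) = 3, hence |⟨7⟩| = 3.
Index = |(Z/9Z)^×| / |⟨7⟩| = 6 / 3 = 2.

2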